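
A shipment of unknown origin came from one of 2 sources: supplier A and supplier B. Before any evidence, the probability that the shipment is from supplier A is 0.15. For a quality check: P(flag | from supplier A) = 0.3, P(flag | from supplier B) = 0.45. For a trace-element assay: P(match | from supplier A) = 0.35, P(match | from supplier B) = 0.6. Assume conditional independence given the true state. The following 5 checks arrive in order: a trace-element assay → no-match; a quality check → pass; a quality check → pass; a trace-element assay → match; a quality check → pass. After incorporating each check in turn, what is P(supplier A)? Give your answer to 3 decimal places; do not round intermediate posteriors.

Each posterior becomes the prior for the next update.
After a trace-element assay='no-match': P(supplier A) = 0.65·0.1500 / (0.65·0.1500 + 0.4·0.8500) ≈ 0.2229
After a quality check='pass': P(supplier A) = 0.7·0.2229 / (0.7·0.2229 + 0.55·0.7771) ≈ 0.2674
After a quality check='pass': P(supplier A) = 0.7·0.2674 / (0.7·0.2674 + 0.55·0.7326) ≈ 0.3172
After a trace-element assay='match': P(supplier A) = 0.35·0.3172 / (0.35·0.3172 + 0.6·0.6828) ≈ 0.2132
After a quality check='pass': P(supplier A) = 0.7·0.2132 / (0.7·0.2132 + 0.55·0.7868) ≈ 0.2564

0.256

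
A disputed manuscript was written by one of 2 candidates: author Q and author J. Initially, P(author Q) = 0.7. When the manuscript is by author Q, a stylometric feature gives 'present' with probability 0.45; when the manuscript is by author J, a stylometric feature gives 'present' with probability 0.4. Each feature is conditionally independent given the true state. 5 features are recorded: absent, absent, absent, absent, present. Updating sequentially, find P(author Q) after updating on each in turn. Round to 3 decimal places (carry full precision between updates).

Apply Bayes' rule sequentially, carrying P(author Q) forward.
After 'absent': P(author Q) = 0.55·0.7000 / (0.55·0.7000 + 0.6·0.3000) ≈ 0.6814
After 'absent': P(author Q) = 0.55·0.6814 / (0.55·0.6814 + 0.6·0.3186) ≈ 0.6622
After 'absent': P(author Q) = 0.55·0.6622 / (0.55·0.6622 + 0.6·0.3378) ≈ 0.6425
After 'absent': P(author Q) = 0.55·0.6425 / (0.55·0.6425 + 0.6·0.3575) ≈ 0.6223
After 'present': P(author Q) = 0.45·0.6223 / (0.45·0.6223 + 0.4·0.3777) ≈ 0.6495

0.650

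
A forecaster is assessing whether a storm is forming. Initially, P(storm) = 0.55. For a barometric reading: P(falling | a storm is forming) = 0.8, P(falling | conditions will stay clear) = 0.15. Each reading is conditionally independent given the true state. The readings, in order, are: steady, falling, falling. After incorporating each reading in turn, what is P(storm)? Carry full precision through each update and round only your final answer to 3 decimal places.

After 'steady': P(storm) = 0.2·0.5500 / (0.2·0.5500 + 0.85·0.4500) ≈ 0.2234
After 'falling': P(storm) = 0.8·0.2234 / (0.8·0.2234 + 0.15·0.7766) ≈ 0.6053
After 'falling': P(storm) = 0.8·0.6053 / (0.8·0.6053 + 0.15·0.3947) ≈ 0.8911

0.891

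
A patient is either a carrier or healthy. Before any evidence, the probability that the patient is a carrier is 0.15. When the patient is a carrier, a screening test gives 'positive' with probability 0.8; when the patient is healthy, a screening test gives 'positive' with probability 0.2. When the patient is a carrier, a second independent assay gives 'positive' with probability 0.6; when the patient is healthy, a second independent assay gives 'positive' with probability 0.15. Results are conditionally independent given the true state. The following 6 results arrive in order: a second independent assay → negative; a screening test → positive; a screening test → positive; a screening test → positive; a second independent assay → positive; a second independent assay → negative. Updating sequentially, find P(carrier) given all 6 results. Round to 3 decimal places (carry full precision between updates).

0.909

After a second independent assay='negative': P(carrier) = 0.4·0.1500 / (0.4·0.1500 + 0.85·0.8500) ≈ 0.0767
After a screening test='positive': P(carrier) = 0.8·0.0767 / (0.8·0.0767 + 0.2·0.9233) ≈ 0.2494
After a screening test='positive': P(carrier) = 0.8·0.2494 / (0.8·0.2494 + 0.2·0.7506) ≈ 0.5706
After a screening test='positive': P(carrier) = 0.8·0.5706 / (0.8·0.5706 + 0.2·0.4294) ≈ 0.8416
After a second independent assay='positive': P(carrier) = 0.6·0.8416 / (0.6·0.8416 + 0.15·0.1584) ≈ 0.9551
After a second independent assay='negative': P(carrier) = 0.4·0.9551 / (0.4·0.9551 + 0.85·0.0449) ≈ 0.9091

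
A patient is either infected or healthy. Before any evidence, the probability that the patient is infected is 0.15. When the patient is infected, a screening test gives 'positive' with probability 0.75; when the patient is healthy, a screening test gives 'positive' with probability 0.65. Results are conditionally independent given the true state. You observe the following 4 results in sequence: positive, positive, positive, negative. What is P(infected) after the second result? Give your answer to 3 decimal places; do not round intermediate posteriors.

0.190

After 'positive': P(infected) = 0.75·0.1500 / (0.75·0.1500 + 0.65·0.8500) ≈ 0.1692
After 'positive': P(infected) = 0.75·0.1692 / (0.75·0.1692 + 0.65·0.8308) ≈ 0.1902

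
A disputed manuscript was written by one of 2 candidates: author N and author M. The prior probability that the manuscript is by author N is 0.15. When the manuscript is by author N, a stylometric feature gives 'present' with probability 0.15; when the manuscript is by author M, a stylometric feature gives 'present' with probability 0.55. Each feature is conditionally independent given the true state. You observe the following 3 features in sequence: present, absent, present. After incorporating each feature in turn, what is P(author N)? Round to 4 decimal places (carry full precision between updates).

0.0242

Apply Bayes' rule sequentially, carrying P(author N) forward.
After 'present': P(author N) = 0.15·0.1500 / (0.15·0.1500 + 0.55·0.8500) ≈ 0.0459
After 'absent': P(author N) = 0.85·0.0459 / (0.85·0.0459 + 0.45·0.9541) ≈ 0.0833
After 'present': P(author N) = 0.15·0.0833 / (0.15·0.0833 + 0.55·0.9167) ≈ 0.0242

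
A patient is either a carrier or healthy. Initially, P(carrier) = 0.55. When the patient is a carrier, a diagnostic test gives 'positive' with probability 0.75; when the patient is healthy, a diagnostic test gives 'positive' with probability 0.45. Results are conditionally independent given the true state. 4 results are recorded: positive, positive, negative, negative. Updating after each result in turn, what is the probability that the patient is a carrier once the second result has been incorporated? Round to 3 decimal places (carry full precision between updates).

After 'positive': P(carrier) = 0.75·0.5500 / (0.75·0.5500 + 0.45·0.4500) ≈ 0.6707
After 'positive': P(carrier) = 0.75·0.6707 / (0.75·0.6707 + 0.45·0.3293) ≈ 0.7725

0.772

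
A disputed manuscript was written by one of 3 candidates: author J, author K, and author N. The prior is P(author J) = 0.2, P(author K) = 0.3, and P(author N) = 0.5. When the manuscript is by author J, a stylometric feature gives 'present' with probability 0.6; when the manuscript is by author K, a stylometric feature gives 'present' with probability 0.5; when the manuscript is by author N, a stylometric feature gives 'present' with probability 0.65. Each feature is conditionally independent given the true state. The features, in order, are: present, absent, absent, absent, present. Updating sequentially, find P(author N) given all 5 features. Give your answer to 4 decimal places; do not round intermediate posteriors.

0.3931

Each posterior becomes the prior for the next update.
After 'present': normaliser = 0.6·0.2000 + 0.5·0.3000 + 0.65·0.5000; P(author J) ≈ 0.2017, P(author K) ≈ 0.2521, P(author N) ≈ 0.5462
After 'absent': normaliser = 0.4·0.2017 + 0.5·0.2521 + 0.35·0.5462; P(author J) ≈ 0.2027, P(author K) ≈ 0.3168, P(author N) ≈ 0.4805
After 'absent': normaliser = 0.4·0.2027 + 0.5·0.3168 + 0.35·0.4805; P(author J) ≈ 0.1989, P(author K) ≈ 0.3886, P(author N) ≈ 0.4125
After 'absent': normaliser = 0.4·0.1989 + 0.5·0.3886 + 0.35·0.4125; P(author J) ≈ 0.1903, P(author K) ≈ 0.4645, P(author N) ≈ 0.3452
After 'present': normaliser = 0.6·0.1903 + 0.5·0.4645 + 0.65·0.3452; P(author J) ≈ 0.2000, P(author K) ≈ 0.4069, P(author N) ≈ 0.3931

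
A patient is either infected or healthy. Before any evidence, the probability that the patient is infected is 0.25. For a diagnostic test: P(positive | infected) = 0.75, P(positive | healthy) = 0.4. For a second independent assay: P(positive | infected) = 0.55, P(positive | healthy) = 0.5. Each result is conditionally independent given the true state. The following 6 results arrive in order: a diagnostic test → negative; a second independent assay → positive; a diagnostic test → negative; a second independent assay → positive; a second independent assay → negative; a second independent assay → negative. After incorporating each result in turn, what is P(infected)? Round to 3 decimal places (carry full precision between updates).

After a diagnostic test='negative': P(infected) = 0.25·0.2500 / (0.25·0.2500 + 0.6·0.7500) ≈ 0.1220
After a second independent assay='positive': P(infected) = 0.55·0.1220 / (0.55·0.1220 + 0.5·0.8780) ≈ 0.1325
After a diagnostic test='negative': P(infected) = 0.25·0.1325 / (0.25·0.1325 + 0.6·0.8675) ≈ 0.0598
After a second independent assay='positive': P(infected) = 0.55·0.0598 / (0.55·0.0598 + 0.5·0.9402) ≈ 0.0654
After a second independent assay='negative': P(infected) = 0.45·0.0654 / (0.45·0.0654 + 0.5·0.9346) ≈ 0.0593
After a second independent assay='negative': P(infected) = 0.45·0.0593 / (0.45·0.0593 + 0.5·0.9407) ≈ 0.0537

0.054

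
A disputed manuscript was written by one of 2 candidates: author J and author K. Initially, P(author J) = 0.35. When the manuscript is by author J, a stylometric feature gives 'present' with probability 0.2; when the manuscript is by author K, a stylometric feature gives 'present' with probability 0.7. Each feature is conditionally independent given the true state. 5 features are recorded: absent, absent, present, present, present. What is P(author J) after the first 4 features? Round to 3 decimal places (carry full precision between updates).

0.238

Each posterior becomes the prior for the next update.
After 'absent': P(author J) = 0.8·0.3500 / (0.8·0.3500 + 0.3·0.6500) ≈ 0.5895
After 'absent': P(author J) = 0.8·0.5895 / (0.8·0.5895 + 0.3·0.4105) ≈ 0.7929
After 'present': P(author J) = 0.2·0.7929 / (0.2·0.7929 + 0.7·0.2071) ≈ 0.5224
After 'present': P(author J) = 0.2·0.5224 / (0.2·0.5224 + 0.7·0.4776) ≈ 0.2381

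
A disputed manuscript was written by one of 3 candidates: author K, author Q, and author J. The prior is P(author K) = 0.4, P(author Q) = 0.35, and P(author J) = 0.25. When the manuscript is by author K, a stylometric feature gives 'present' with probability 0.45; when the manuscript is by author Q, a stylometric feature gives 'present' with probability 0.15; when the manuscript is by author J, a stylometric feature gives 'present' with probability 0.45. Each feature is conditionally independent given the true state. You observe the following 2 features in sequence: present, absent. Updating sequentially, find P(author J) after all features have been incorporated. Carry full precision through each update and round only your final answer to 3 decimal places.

0.301

After 'present': normaliser = 0.45·0.4000 + 0.15·0.3500 + 0.45·0.2500; P(author K) ≈ 0.5217, P(author Q) ≈ 0.1522, P(author J) ≈ 0.3261
After 'absent': normaliser = 0.55·0.5217 + 0.85·0.1522 + 0.55·0.3261; P(author K) ≈ 0.4818, P(author Q) ≈ 0.2172, P(author J) ≈ 0.3011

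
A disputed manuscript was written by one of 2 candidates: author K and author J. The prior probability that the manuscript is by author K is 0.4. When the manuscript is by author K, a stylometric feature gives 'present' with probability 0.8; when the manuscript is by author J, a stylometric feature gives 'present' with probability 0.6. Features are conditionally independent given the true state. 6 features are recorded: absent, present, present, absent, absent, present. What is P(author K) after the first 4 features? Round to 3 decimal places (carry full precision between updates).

After 'absent': P(author K) = 0.2·0.4000 / (0.2·0.4000 + 0.4·0.6000) ≈ 0.2500
After 'present': P(author K) = 0.8·0.2500 / (0.8·0.2500 + 0.6·0.7500) ≈ 0.3077
After 'present': P(author K) = 0.8·0.3077 / (0.8·0.3077 + 0.6·0.6923) ≈ 0.3721
After 'absent': P(author K) = 0.2·0.3721 / (0.2·0.3721 + 0.4·0.6279) ≈ 0.2286

0.229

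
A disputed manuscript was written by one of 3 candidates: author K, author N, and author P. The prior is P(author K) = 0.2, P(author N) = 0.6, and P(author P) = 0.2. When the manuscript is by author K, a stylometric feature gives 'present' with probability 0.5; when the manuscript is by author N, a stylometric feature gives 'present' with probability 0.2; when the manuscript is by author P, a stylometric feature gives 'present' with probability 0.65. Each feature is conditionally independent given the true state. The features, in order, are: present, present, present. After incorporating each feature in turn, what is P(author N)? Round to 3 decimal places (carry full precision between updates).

0.057

Each posterior becomes the prior for the next update.
After 'present': normaliser = 0.5·0.2000 + 0.2·0.6000 + 0.65·0.2000; P(author K) ≈ 0.2857, P(author N) ≈ 0.3429, P(author P) ≈ 0.3714
After 'present': normaliser = 0.5·0.2857 + 0.2·0.3429 + 0.65·0.3714; P(author K) ≈ 0.3155, P(author N) ≈ 0.1514, P(author P) ≈ 0.5331
After 'present': normaliser = 0.5·0.3155 + 0.2·0.1514 + 0.65·0.5331; P(author K) ≈ 0.2951, P(author N) ≈ 0.0567, P(author P) ≈ 0.6483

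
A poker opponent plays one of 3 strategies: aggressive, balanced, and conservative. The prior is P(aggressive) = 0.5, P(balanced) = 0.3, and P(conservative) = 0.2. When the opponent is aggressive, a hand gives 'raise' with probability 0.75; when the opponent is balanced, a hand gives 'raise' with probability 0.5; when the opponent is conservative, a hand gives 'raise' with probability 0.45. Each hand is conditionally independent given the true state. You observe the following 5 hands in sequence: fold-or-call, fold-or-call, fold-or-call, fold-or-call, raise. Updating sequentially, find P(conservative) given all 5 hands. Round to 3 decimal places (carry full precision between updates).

After 'fold-or-call': normaliser = 0.25·0.5000 + 0.5·0.3000 + 0.55·0.2000; P(aggressive) ≈ 0.3247, P(balanced) ≈ 0.3896, P(conservative) ≈ 0.2857
After 'fold-or-call': normaliser = 0.25·0.3247 + 0.5·0.3896 + 0.55·0.2857; P(aggressive) ≈ 0.1874, P(balanced) ≈ 0.4498, P(conservative) ≈ 0.3628
After 'fold-or-call': normaliser = 0.25·0.1874 + 0.5·0.4498 + 0.55·0.3628; P(aggressive) ≈ 0.0994, P(balanced) ≈ 0.4772, P(conservative) ≈ 0.4234
After 'fold-or-call': normaliser = 0.25·0.0994 + 0.5·0.4772 + 0.55·0.4234; P(aggressive) ≈ 0.0501, P(balanced) ≈ 0.4807, P(conservative) ≈ 0.4692
After 'raise': normaliser = 0.75·0.0501 + 0.5·0.4807 + 0.45·0.4692; P(aggressive) ≈ 0.0768, P(balanced) ≈ 0.4915, P(conservative) ≈ 0.4317

0.432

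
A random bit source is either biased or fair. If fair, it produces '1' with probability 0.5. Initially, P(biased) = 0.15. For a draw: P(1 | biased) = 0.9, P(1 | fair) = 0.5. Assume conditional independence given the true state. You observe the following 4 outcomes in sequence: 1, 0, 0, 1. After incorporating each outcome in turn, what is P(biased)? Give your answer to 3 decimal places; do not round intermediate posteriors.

After '1': P(biased) = 0.9·0.1500 / (0.9·0.1500 + 0.5·0.8500) ≈ 0.2411
After '0': P(biased) = 0.1·0.2411 / (0.1·0.2411 + 0.5·0.7589) ≈ 0.0597
After '0': P(biased) = 0.1·0.0597 / (0.1·0.0597 + 0.5·0.9403) ≈ 0.0125
After '1': P(biased) = 0.9·0.0125 / (0.9·0.0125 + 0.5·0.9875) ≈ 0.0224

0.022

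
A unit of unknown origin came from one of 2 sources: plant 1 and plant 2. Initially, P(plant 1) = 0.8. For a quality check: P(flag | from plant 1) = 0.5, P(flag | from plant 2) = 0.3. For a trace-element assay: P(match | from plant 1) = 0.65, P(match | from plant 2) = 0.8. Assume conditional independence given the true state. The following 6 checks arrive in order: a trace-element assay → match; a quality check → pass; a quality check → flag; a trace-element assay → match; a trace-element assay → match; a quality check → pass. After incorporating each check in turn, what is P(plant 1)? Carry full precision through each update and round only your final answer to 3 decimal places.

After a trace-element assay='match': P(plant 1) = 0.65·0.8000 / (0.65·0.8000 + 0.8·0.2000) ≈ 0.7647
After a quality check='pass': P(plant 1) = 0.5·0.7647 / (0.5·0.7647 + 0.7·0.2353) ≈ 0.6989
After a quality check='flag': P(plant 1) = 0.5·0.6989 / (0.5·0.6989 + 0.3·0.3011) ≈ 0.7946
After a trace-element assay='match': P(plant 1) = 0.65·0.7946 / (0.65·0.7946 + 0.8·0.2054) ≈ 0.7587
After a trace-element assay='match': P(plant 1) = 0.65·0.7587 / (0.65·0.7587 + 0.8·0.2413) ≈ 0.7186
After a quality check='pass': P(plant 1) = 0.5·0.7186 / (0.5·0.7186 + 0.7·0.2814) ≈ 0.6459

0.646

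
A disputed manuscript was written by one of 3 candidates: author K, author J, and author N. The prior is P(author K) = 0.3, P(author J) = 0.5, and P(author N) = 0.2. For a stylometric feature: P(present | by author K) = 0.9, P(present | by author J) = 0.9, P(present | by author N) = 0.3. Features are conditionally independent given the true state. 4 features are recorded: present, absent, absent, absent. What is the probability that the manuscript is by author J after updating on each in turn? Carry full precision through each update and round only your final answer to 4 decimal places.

Apply Bayes' rule sequentially, carrying P(author J) forward.
After 'present': normaliser = 0.9·0.3000 + 0.9·0.5000 + 0.3·0.2000; P(author K) ≈ 0.3462, P(author J) ≈ 0.5769, P(author N) ≈ 0.0769
After 'absent': normaliser = 0.1·0.3462 + 0.1·0.5769 + 0.7·0.0769; P(author K) ≈ 0.2368, P(author J) ≈ 0.3947, P(author N) ≈ 0.3684
After 'absent': normaliser = 0.1·0.2368 + 0.1·0.3947 + 0.7·0.3684; P(author K) ≈ 0.0738, P(author J) ≈ 0.1230, P(author N) ≈ 0.8033
After 'absent': normaliser = 0.1·0.0738 + 0.1·0.1230 + 0.7·0.8033; P(author K) ≈ 0.0127, P(author J) ≈ 0.0211, P(author N) ≈ 0.9662

0.0211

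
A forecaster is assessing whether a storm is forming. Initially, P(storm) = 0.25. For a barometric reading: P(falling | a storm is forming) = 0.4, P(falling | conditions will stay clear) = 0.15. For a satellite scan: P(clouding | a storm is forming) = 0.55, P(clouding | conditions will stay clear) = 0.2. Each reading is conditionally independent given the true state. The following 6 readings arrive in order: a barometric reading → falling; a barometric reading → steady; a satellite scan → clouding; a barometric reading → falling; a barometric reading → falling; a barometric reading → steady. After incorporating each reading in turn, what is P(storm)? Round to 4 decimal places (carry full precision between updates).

0.8965

Apply Bayes' rule sequentially, carrying P(storm) forward.
After a barometric reading='falling': P(storm) = 0.4·0.2500 / (0.4·0.2500 + 0.15·0.7500) ≈ 0.4706
After a barometric reading='steady': P(storm) = 0.6·0.4706 / (0.6·0.4706 + 0.85·0.5294) ≈ 0.3855
After a satellite scan='clouding': P(storm) = 0.55·0.3855 / (0.55·0.3855 + 0.2·0.6145) ≈ 0.6331
After a barometric reading='falling': P(storm) = 0.4·0.6331 / (0.4·0.6331 + 0.15·0.3669) ≈ 0.8215
After a barometric reading='falling': P(storm) = 0.4·0.8215 / (0.4·0.8215 + 0.15·0.1785) ≈ 0.9246
After a barometric reading='steady': P(storm) = 0.6·0.9246 / (0.6·0.9246 + 0.85·0.0754) ≈ 0.8965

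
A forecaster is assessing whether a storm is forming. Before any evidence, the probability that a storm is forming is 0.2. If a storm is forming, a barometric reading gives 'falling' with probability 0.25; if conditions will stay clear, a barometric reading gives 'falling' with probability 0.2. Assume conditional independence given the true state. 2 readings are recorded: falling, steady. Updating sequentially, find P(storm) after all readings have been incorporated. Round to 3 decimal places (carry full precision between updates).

After 'falling': P(storm) = 0.25·0.2000 / (0.25·0.2000 + 0.2·0.8000) ≈ 0.2381
After 'steady': P(storm) = 0.75·0.2381 / (0.75·0.2381 + 0.8·0.7619) ≈ 0.2266

0.227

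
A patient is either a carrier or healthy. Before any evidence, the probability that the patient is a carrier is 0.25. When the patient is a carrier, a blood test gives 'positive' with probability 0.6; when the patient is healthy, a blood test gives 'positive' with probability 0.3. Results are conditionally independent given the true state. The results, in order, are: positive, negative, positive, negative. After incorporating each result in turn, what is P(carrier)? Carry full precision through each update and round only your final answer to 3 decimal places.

0.303

Each posterior becomes the prior for the next update.
After 'positive': P(carrier) = 0.6·0.2500 / (0.6·0.2500 + 0.3·0.7500) ≈ 0.4000
After 'negative': P(carrier) = 0.4·0.4000 / (0.4·0.4000 + 0.7·0.6000) ≈ 0.2759
After 'positive': P(carrier) = 0.6·0.2759 / (0.6·0.2759 + 0.3·0.7241) ≈ 0.4324
After 'negative': P(carrier) = 0.4·0.4324 / (0.4·0.4324 + 0.7·0.5676) ≈ 0.3033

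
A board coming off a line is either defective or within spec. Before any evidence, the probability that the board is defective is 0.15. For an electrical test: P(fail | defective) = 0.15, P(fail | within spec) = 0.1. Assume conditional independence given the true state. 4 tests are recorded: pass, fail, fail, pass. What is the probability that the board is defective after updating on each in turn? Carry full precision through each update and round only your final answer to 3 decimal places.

After 'pass': P(defective) = 0.85·0.1500 / (0.85·0.1500 + 0.9·0.8500) ≈ 0.1429
After 'fail': P(defective) = 0.15·0.1429 / (0.15·0.1429 + 0.1·0.8571) ≈ 0.2000
After 'fail': P(defective) = 0.15·0.2000 / (0.15·0.2000 + 0.1·0.8000) ≈ 0.2727
After 'pass': P(defective) = 0.85·0.2727 / (0.85·0.2727 + 0.9·0.7273) ≈ 0.2615

0.262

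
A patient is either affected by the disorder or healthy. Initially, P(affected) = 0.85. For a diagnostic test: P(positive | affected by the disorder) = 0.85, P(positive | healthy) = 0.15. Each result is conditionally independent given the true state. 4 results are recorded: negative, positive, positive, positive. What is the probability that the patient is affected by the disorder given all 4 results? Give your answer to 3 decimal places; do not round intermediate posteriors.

Each posterior becomes the prior for the next update.
After 'negative': P(affected) = 0.15·0.8500 / (0.15·0.8500 + 0.85·0.1500) ≈ 0.5000
After 'positive': P(affected) = 0.85·0.5000 / (0.85·0.5000 + 0.15·0.5000) ≈ 0.8500
After 'positive': P(affected) = 0.85·0.8500 / (0.85·0.8500 + 0.15·0.1500) ≈ 0.9698
After 'positive': P(affected) = 0.85·0.9698 / (0.85·0.9698 + 0.15·0.0302) ≈ 0.9945

0.995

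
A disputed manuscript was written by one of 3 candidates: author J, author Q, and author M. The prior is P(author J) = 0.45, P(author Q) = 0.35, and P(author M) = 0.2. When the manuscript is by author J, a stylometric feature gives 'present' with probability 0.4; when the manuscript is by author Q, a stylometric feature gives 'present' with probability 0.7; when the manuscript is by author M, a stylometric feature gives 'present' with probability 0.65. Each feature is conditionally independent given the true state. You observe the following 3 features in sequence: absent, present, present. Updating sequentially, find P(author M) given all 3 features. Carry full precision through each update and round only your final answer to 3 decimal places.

After 'absent': normaliser = 0.6·0.4500 + 0.3·0.3500 + 0.35·0.2000; P(author J) ≈ 0.6067, P(author Q) ≈ 0.2360, P(author M) ≈ 0.1573
After 'present': normaliser = 0.4·0.6067 + 0.7·0.2360 + 0.65·0.1573; P(author J) ≈ 0.4758, P(author Q) ≈ 0.3238, P(author M) ≈ 0.2004
After 'present': normaliser = 0.4·0.4758 + 0.7·0.3238 + 0.65·0.2004; P(author J) ≈ 0.3478, P(author Q) ≈ 0.4142, P(author M) ≈ 0.2381

0.238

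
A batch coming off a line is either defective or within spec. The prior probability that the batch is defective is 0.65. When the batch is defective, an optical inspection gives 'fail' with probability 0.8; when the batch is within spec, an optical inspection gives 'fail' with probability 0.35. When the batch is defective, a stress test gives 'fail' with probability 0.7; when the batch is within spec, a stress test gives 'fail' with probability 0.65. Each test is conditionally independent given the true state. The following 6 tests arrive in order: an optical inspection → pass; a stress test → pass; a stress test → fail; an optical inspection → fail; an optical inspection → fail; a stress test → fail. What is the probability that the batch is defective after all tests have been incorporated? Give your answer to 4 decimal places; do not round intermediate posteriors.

After an optical inspection='pass': P(defective) = 0.2·0.6500 / (0.2·0.6500 + 0.65·0.3500) ≈ 0.3636
After a stress test='pass': P(defective) = 0.3·0.3636 / (0.3·0.3636 + 0.35·0.6364) ≈ 0.3288
After a stress test='fail': P(defective) = 0.7·0.3288 / (0.7·0.3288 + 0.65·0.6712) ≈ 0.3453
After an optical inspection='fail': P(defective) = 0.8·0.3453 / (0.8·0.3453 + 0.35·0.6547) ≈ 0.5466
After an optical inspection='fail': P(defective) = 0.8·0.5466 / (0.8·0.5466 + 0.35·0.4534) ≈ 0.7337
After a stress test='fail': P(defective) = 0.7·0.7337 / (0.7·0.7337 + 0.65·0.2663) ≈ 0.7480

0.7480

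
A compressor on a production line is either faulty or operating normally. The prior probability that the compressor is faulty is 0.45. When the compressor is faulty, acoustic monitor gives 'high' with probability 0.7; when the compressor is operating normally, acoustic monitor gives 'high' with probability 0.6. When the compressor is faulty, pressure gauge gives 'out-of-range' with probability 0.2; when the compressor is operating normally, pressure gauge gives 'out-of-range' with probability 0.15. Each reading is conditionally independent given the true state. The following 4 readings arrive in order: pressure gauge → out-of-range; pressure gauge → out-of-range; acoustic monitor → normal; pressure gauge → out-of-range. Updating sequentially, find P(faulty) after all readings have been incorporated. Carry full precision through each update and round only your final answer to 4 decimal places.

Apply Bayes' rule sequentially, carrying P(faulty) forward.
After pressure gauge='out-of-range': P(faulty) = 0.2·0.4500 / (0.2·0.4500 + 0.15·0.5500) ≈ 0.5217
After pressure gauge='out-of-range': P(faulty) = 0.2·0.5217 / (0.2·0.5217 + 0.15·0.4783) ≈ 0.5926
After acoustic monitor='normal': P(faulty) = 0.3·0.5926 / (0.3·0.5926 + 0.4·0.4074) ≈ 0.5217
After pressure gauge='out-of-range': P(faulty) = 0.2·0.5217 / (0.2·0.5217 + 0.15·0.4783) ≈ 0.5926

0.5926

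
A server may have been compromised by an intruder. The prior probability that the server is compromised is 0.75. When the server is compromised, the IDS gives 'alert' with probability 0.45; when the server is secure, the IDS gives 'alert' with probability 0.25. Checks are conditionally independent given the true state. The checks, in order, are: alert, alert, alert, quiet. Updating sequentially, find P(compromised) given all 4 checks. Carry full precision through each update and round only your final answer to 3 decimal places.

0.928

After 'alert': P(compromised) = 0.45·0.7500 / (0.45·0.7500 + 0.25·0.2500) ≈ 0.8438
After 'alert': P(compromised) = 0.45·0.8438 / (0.45·0.8438 + 0.25·0.1562) ≈ 0.9067
After 'alert': P(compromised) = 0.45·0.9067 / (0.45·0.9067 + 0.25·0.0933) ≈ 0.9459
After 'quiet': P(compromised) = 0.55·0.9459 / (0.55·0.9459 + 0.75·0.0541) ≈ 0.9277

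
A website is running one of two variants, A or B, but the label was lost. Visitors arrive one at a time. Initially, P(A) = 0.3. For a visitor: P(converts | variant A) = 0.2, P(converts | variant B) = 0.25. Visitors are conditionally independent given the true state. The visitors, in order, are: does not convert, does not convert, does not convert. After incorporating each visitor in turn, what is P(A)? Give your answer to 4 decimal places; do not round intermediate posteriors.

After 'does not convert': P(A) = 0.8·0.3000 / (0.8·0.3000 + 0.75·0.7000) ≈ 0.3137
After 'does not convert': P(A) = 0.8·0.3137 / (0.8·0.3137 + 0.75·0.6863) ≈ 0.3278
After 'does not convert': P(A) = 0.8·0.3278 / (0.8·0.3278 + 0.75·0.6722) ≈ 0.3422

0.3422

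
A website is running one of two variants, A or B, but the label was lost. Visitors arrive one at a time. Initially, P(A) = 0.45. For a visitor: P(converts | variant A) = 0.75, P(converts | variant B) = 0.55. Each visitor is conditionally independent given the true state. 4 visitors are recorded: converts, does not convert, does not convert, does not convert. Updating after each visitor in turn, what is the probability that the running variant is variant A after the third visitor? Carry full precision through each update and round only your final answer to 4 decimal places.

0.2561

After 'converts': P(A) = 0.75·0.4500 / (0.75·0.4500 + 0.55·0.5500) ≈ 0.5273
After 'does not convert': P(A) = 0.25·0.5273 / (0.25·0.5273 + 0.45·0.4727) ≈ 0.3827
After 'does not convert': P(A) = 0.25·0.3827 / (0.25·0.3827 + 0.45·0.6173) ≈ 0.2561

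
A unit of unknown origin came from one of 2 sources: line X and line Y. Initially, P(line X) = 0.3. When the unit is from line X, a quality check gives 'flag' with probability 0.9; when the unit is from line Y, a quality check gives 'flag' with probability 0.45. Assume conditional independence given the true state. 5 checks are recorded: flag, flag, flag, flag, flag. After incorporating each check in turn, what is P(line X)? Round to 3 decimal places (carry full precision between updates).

After 'flag': P(line X) = 0.9·0.3000 / (0.9·0.3000 + 0.45·0.7000) ≈ 0.4615
After 'flag': P(line X) = 0.9·0.4615 / (0.9·0.4615 + 0.45·0.5385) ≈ 0.6316
After 'flag': P(line X) = 0.9·0.6316 / (0.9·0.6316 + 0.45·0.3684) ≈ 0.7742
After 'flag': P(line X) = 0.9·0.7742 / (0.9·0.7742 + 0.45·0.2258) ≈ 0.8727
After 'flag': P(line X) = 0.9·0.8727 / (0.9·0.8727 + 0.45·0.1273) ≈ 0.9320

0.932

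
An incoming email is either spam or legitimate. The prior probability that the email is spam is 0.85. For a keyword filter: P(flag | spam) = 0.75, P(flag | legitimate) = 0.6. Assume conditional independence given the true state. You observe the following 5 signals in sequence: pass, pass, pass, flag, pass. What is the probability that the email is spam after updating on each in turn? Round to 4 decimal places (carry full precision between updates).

0.5194

After 'pass': P(spam) = 0.25·0.8500 / (0.25·0.8500 + 0.4·0.1500) ≈ 0.7798
After 'pass': P(spam) = 0.25·0.7798 / (0.25·0.7798 + 0.4·0.2202) ≈ 0.6888
After 'pass': P(spam) = 0.25·0.6888 / (0.25·0.6888 + 0.4·0.3112) ≈ 0.5804
After 'flag': P(spam) = 0.75·0.5804 / (0.75·0.5804 + 0.6·0.4196) ≈ 0.6336
After 'pass': P(spam) = 0.25·0.6336 / (0.25·0.6336 + 0.4·0.3664) ≈ 0.5194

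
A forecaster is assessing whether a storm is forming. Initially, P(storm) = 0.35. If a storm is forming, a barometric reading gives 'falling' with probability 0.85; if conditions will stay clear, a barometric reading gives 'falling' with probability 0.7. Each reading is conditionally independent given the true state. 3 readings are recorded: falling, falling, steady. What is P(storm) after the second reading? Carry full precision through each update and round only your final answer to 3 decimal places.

0.443

After 'falling': P(storm) = 0.85·0.3500 / (0.85·0.3500 + 0.7·0.6500) ≈ 0.3953
After 'falling': P(storm) = 0.85·0.3953 / (0.85·0.3953 + 0.7·0.6047) ≈ 0.4426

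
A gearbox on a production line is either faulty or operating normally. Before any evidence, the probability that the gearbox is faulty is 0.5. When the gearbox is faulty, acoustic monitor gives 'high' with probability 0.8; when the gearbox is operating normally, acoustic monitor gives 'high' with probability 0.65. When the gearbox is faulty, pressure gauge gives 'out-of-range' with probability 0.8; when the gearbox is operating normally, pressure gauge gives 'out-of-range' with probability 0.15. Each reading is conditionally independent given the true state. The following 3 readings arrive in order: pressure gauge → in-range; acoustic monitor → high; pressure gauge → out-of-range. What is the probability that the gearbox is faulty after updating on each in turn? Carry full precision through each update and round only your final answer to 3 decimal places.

After pressure gauge='in-range': P(faulty) = 0.2·0.5000 / (0.2·0.5000 + 0.85·0.5000) ≈ 0.1905
After acoustic monitor='high': P(faulty) = 0.8·0.1905 / (0.8·0.1905 + 0.65·0.8095) ≈ 0.2246
After pressure gauge='out-of-range': P(faulty) = 0.8·0.2246 / (0.8·0.2246 + 0.15·0.7754) ≈ 0.6070

0.607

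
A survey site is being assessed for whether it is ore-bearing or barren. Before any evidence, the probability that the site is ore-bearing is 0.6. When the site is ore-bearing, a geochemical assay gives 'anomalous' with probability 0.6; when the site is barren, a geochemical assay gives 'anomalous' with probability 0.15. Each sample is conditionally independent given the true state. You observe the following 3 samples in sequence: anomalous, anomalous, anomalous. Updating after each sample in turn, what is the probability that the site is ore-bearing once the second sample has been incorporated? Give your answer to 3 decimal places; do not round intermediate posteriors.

Apply Bayes' rule sequentially, carrying P(ore) forward.
After 'anomalous': P(ore) = 0.6·0.6000 / (0.6·0.6000 + 0.15·0.4000) ≈ 0.8571
After 'anomalous': P(ore) = 0.6·0.8571 / (0.6·0.8571 + 0.15·0.1429) ≈ 0.9600

0.960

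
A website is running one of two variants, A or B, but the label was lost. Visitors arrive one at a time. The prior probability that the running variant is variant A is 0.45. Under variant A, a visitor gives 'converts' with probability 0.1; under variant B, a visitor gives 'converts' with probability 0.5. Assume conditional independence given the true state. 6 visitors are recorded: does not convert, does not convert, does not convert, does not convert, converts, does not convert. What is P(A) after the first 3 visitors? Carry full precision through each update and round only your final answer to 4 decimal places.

0.8267

Apply Bayes' rule sequentially, carrying P(A) forward.
After 'does not convert': P(A) = 0.9·0.4500 / (0.9·0.4500 + 0.5·0.5500) ≈ 0.5956
After 'does not convert': P(A) = 0.9·0.5956 / (0.9·0.5956 + 0.5·0.4044) ≈ 0.7261
After 'does not convert': P(A) = 0.9·0.7261 / (0.9·0.7261 + 0.5·0.2739) ≈ 0.8267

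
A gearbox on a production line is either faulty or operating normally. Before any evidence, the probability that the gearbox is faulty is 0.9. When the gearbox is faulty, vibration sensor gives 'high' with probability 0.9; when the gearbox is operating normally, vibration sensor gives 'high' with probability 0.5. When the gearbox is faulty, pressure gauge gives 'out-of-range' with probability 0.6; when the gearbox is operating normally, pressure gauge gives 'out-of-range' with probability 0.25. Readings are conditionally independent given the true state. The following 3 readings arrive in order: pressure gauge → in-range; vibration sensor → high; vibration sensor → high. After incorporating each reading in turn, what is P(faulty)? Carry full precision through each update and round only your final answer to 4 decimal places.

After pressure gauge='in-range': P(faulty) = 0.4·0.9000 / (0.4·0.9000 + 0.75·0.1000) ≈ 0.8276
After vibration sensor='high': P(faulty) = 0.9·0.8276 / (0.9·0.8276 + 0.5·0.1724) ≈ 0.8963
After vibration sensor='high': P(faulty) = 0.9·0.8963 / (0.9·0.8963 + 0.5·0.1037) ≈ 0.9396

0.9396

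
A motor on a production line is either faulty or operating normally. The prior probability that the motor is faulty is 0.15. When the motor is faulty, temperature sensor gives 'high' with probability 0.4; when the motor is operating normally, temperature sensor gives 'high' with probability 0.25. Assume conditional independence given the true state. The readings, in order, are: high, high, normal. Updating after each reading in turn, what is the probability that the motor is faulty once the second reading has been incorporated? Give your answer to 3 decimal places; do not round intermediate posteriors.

After 'high': P(faulty) = 0.4·0.1500 / (0.4·0.1500 + 0.25·0.8500) ≈ 0.2202
After 'high': P(faulty) = 0.4·0.2202 / (0.4·0.2202 + 0.25·0.7798) ≈ 0.3112

0.311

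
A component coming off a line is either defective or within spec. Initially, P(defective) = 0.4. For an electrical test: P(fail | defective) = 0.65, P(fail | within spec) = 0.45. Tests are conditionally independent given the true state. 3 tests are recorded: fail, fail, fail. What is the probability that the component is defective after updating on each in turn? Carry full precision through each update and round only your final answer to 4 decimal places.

Apply Bayes' rule sequentially, carrying P(defective) forward.
After 'fail': P(defective) = 0.65·0.4000 / (0.65·0.4000 + 0.45·0.6000) ≈ 0.4906
After 'fail': P(defective) = 0.65·0.4906 / (0.65·0.4906 + 0.45·0.5094) ≈ 0.5818
After 'fail': P(defective) = 0.65·0.5818 / (0.65·0.5818 + 0.45·0.4182) ≈ 0.6677

0.6677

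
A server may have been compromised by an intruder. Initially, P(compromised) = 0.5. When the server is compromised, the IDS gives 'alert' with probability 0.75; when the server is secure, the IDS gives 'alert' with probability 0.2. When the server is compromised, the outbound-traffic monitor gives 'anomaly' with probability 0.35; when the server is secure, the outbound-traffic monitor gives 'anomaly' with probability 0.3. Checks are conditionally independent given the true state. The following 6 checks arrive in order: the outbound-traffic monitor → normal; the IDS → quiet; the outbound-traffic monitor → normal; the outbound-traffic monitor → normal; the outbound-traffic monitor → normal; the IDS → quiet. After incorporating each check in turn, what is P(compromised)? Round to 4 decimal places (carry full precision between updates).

After the outbound-traffic monitor='normal': P(compromised) = 0.65·0.5000 / (0.65·0.5000 + 0.7·0.5000) ≈ 0.4815
After the IDS='quiet': P(compromised) = 0.25·0.4815 / (0.25·0.4815 + 0.8·0.5185) ≈ 0.2249
After the outbound-traffic monitor='normal': P(compromised) = 0.65·0.2249 / (0.65·0.2249 + 0.7·0.7751) ≈ 0.2123
After the outbound-traffic monitor='normal': P(compromised) = 0.65·0.2123 / (0.65·0.2123 + 0.7·0.7877) ≈ 0.2001
After the outbound-traffic monitor='normal': P(compromised) = 0.65·0.2001 / (0.65·0.2001 + 0.7·0.7999) ≈ 0.1885
After the IDS='quiet': P(compromised) = 0.25·0.1885 / (0.25·0.1885 + 0.8·0.8115) ≈ 0.0677

0.0677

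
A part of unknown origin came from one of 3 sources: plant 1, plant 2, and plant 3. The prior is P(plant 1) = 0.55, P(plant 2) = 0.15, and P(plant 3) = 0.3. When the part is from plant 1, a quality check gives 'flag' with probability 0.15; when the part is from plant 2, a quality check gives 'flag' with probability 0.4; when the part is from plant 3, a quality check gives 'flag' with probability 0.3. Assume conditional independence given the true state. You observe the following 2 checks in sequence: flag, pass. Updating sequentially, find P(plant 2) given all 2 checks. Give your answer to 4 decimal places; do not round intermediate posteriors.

Apply Bayes' rule sequentially, carrying P(plant 2) forward.
After 'flag': normaliser = 0.15·0.5500 + 0.4·0.1500 + 0.3·0.3000; P(plant 1) ≈ 0.3548, P(plant 2) ≈ 0.2581, P(plant 3) ≈ 0.3871
After 'pass': normaliser = 0.85·0.3548 + 0.6·0.2581 + 0.7·0.3871; P(plant 1) ≈ 0.4146, P(plant 2) ≈ 0.2129, P(plant 3) ≈ 0.3725

0.2129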